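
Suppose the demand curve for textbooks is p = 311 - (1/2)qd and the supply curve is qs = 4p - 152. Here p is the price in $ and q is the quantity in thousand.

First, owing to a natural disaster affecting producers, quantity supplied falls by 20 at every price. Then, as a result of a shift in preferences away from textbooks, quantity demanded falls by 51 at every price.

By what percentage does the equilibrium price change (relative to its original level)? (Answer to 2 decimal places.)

Before the shock: 622 - 2p = 4p - 152 ⇒ 774 = 6p ⇒ p = 129, q = 364.
With the change applied: demand qd = 571 - 2p, supply qs = 4p - 172.
Setting them equal: 571 - 2p = 4p - 172 → 743 = 6p, so p = 743/6 ≈ 123.8333 and q = 970/3 ≈ 323.3333.
%Δp = (123.8333 − 129) / 129 × 100 = -4.01%.

-4.01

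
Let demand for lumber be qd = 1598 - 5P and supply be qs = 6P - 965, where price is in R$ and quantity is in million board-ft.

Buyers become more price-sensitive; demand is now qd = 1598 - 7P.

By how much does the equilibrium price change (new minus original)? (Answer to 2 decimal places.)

-35.85

Initially, 1598 - 5P = 6P - 965, so 2563 = 11P and P = 233, q = 433.
After the shift, demand is qd = 1598 - 7P and supply is qs = 6P - 965.
New equilibrium: 1598 - 7P = 6P - 965 ⇒ 2563 = 13P ⇒ P = 2563/13 ≈ 197.1538, q = 2833/13 ≈ 217.9231.
ΔP = 197.1538 − 233 = -35.85.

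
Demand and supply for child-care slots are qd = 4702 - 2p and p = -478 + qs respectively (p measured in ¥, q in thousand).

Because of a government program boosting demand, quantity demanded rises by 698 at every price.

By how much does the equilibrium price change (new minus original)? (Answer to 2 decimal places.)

Initially, 4702 - 2p = p + 478, so 4224 = 3p and p = 1408, q = 1886.
The shock moves the curves to qd = 5400 - 2p and qs = p + 478.
Clearing the new market: 5400 - 2p = p + 478, so p = 4922/3 ≈ 1640.6667 and q = 6356/3 ≈ 2118.6667.
Δp = 1640.6667 − 1408 = +232.67.

+232.67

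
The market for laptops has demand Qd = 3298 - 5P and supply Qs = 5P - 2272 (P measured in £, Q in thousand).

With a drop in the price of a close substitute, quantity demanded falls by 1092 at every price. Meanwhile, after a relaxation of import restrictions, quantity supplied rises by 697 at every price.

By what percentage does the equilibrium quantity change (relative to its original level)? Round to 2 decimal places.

-38.50

Original equilibrium: 3298 - 5P = 5P - 2272 gives 5570 = 10P, so P = 557 and Q = 513.
The new curves are Qd = 2206 - 5P (demand) and Qs = 5P - 1575 (supply).
Setting them equal: 2206 - 5P = 5P - 1575 → 3781 = 10P, so P = 378.1 and Q = 315.5.
%ΔQ = (315.5 − 513) / 513 × 100 = -38.50%.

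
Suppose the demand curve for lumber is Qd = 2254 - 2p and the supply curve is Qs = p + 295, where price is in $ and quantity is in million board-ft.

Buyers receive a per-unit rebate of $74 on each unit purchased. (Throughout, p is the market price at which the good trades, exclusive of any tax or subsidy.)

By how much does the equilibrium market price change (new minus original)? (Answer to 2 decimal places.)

+49.33

Solve the original market: 2254 - 2p = p + 295, hence p = 653 and Q = 948.
Since buyers' out-of-pocket price is the market price minus the rebate, the effective demand curve becomes Qd = 2402 - 2p.
Clearing the new market: 2402 - 2p = p + 295, so p = 2107/3 ≈ 702.3333 and Q = 2992/3 ≈ 997.3333.
Δp = 702.3333 − 653 = +49.33.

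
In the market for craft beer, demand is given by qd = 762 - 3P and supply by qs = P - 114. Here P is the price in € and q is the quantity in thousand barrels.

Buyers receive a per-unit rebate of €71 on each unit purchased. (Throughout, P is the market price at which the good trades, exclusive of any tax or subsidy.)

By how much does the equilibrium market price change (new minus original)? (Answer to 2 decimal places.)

+53.25

Original equilibrium: 762 - 3P = P - 114 gives 876 = 4P, so P = 219 and q = 105.
Since buyers' out-of-pocket price is the market price minus the rebate, the effective demand curve becomes qd = 975 - 3P.
Setting them equal: 975 - 3P = P - 114 → 1089 = 4P, so P = 272.25 and q = 158.25.
ΔP = 272.25 − 219 = +53.25.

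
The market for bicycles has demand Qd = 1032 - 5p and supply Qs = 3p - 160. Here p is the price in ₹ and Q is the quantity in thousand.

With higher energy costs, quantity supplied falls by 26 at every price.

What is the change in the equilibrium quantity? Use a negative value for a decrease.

-16.25

Solve the original market: 1032 - 5p = 3p - 160, hence p = 149 and Q = 287.
The new curves are Qd = 1032 - 5p (demand) and Qs = 3p - 186 (supply).
Equate the new curves: 1032 - 5p = 3p - 186, giving 1218 = 8p, p = 152.25, Q = 270.75.
ΔQ = 270.75 − 287 = -16.25.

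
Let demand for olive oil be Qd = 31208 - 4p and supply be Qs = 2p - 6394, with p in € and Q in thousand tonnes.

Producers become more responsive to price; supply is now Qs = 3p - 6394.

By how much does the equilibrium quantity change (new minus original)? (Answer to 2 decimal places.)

+3581.14

Solve the original market: 31208 - 4p = 2p - 6394, hence p = 6267 and Q = 6140.
With the change applied: demand Qd = 31208 - 4p, supply Qs = 3p - 6394.
Equate the new curves: 31208 - 4p = 3p - 6394, giving 37602 = 7p, p = 37602/7 ≈ 5371.7143, Q = 68048/7 ≈ 9721.1429.
ΔQ = 9721.1429 − 6140 = +3581.14.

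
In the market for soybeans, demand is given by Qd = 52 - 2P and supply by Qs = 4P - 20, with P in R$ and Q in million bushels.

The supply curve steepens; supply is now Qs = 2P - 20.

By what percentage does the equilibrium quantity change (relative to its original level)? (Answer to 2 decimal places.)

Original equilibrium: 52 - 2P = 4P - 20 gives 72 = 6P, so P = 12 and Q = 28.
With the change applied: demand Qd = 52 - 2P, supply Qs = 2P - 20.
Setting them equal: 52 - 2P = 2P - 20 → 72 = 4P, so P = 18 and Q = 16.
%ΔQ = (16 − 28) / 28 × 100 = -42.86%.

-42.86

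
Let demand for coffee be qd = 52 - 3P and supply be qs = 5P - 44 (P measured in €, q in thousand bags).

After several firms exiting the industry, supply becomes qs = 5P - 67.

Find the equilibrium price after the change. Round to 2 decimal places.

Solve the original market: 52 - 3P = 5P - 44, hence P = 12 and q = 16.
The new curves are qd = 52 - 3P (demand) and qs = 5P - 67 (supply).
Setting them equal: 52 - 3P = 5P - 67 → 119 = 8P, so P = 14.875 and q = 7.375.

14.88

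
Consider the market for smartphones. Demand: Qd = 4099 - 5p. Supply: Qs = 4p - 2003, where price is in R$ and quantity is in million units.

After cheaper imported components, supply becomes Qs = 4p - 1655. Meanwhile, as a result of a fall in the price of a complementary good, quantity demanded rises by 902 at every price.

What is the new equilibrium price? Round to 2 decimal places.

Original equilibrium: 4099 - 5p = 4p - 2003 gives 6102 = 9p, so p = 678 and Q = 709.
After the shift, demand is Qd = 5001 - 5p and supply is Qs = 4p - 1655.
New equilibrium: 5001 - 5p = 4p - 1655 ⇒ 6656 = 9p ⇒ p = 6656/9 ≈ 739.5556, Q = 11729/9 ≈ 1303.2222.

739.56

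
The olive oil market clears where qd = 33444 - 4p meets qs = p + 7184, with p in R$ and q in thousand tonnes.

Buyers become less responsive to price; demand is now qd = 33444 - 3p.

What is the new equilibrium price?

Original equilibrium: 33444 - 4p = p + 7184 gives 26260 = 5p, so p = 5252 and q = 12436.
After the shift, demand is qd = 33444 - 3p and supply is qs = p + 7184.
Clearing the new market: 33444 - 3p = p + 7184, so p = 6565 and q = 13749.

6565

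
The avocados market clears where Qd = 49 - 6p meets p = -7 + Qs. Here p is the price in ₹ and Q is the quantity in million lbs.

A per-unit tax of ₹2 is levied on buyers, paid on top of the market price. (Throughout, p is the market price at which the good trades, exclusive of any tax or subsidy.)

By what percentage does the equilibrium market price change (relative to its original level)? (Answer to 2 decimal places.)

-28.57

Before the shock: 49 - 6p = p + 7 ⇒ 42 = 7p ⇒ p = 6, Q = 13.
Since buyers pay the price plus the tax, the effective demand curve becomes Qd = 37 - 6p.
Clearing the new market: 37 - 6p = p + 7, so p = 30/7 ≈ 4.2857 and Q = 79/7 ≈ 11.2857.
%Δp = (4.2857 − 6) / 6 × 100 = -28.57%.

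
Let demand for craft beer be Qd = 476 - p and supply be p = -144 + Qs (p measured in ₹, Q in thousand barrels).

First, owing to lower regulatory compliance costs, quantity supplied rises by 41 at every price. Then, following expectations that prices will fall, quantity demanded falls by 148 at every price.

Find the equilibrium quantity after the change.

Solve the original market: 476 - p = p + 144, hence p = 166 and Q = 310.
The shock moves the curves to Qd = 328 - p and Qs = p + 185.
New equilibrium: 328 - p = p + 185 ⇒ 143 = 2p ⇒ p = 71.5, Q = 256.5.

256.5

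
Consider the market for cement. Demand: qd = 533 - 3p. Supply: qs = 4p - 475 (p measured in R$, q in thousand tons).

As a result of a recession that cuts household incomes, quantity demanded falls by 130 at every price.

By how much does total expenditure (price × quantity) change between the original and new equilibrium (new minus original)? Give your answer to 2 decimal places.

-11193.27

Solve the original market: 533 - 3p = 4p - 475, hence p = 144 and q = 101.
The new curves are qd = 403 - 3p (demand) and qs = 4p - 475 (supply).
Setting them equal: 403 - 3p = 4p - 475 → 878 = 7p, so p = 878/7 ≈ 125.4286 and q = 187/7 ≈ 26.7143.
Expenditure moves from 144×101 = 14544 to 125.4286×26.7143 = 3350.7347; change = -11193.27.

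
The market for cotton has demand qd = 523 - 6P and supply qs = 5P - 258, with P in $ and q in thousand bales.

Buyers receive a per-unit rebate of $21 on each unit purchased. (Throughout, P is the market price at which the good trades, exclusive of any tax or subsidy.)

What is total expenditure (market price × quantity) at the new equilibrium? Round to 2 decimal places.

12720.49

Solve the original market: 523 - 6P = 5P - 258, hence P = 71 and q = 97.
Since buyers' out-of-pocket price is the market price minus the rebate, the effective demand curve becomes qd = 649 - 6P.
Clearing the new market: 649 - 6P = 5P - 258, so P = 907/11 ≈ 82.4545 and q = 1697/11 ≈ 154.2727.
New expenditure = 82.4545 × 154.2727 = 12720.49.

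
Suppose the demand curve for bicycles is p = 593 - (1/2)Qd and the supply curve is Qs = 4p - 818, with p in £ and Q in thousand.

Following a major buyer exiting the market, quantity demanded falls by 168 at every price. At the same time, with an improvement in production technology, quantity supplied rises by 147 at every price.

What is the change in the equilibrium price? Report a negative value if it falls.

Initially, 1186 - 2p = 4p - 818, so 2004 = 6p and p = 334, Q = 518.
The shock moves the curves to Qd = 1018 - 2p and Qs = 4p - 671.
Setting them equal: 1018 - 2p = 4p - 671 → 1689 = 6p, so p = 281.5 and Q = 455.
Δp = 281.5 − 334 = -52.5.

-52.5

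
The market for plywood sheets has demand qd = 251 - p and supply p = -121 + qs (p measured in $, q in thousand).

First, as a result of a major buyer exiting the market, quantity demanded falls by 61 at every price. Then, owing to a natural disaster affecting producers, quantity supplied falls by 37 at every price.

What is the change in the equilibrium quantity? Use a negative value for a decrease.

Initially, 251 - p = p + 121, so 130 = 2p and p = 65, q = 186.
After the shift, demand is qd = 190 - p and supply is qs = p + 84.
Setting them equal: 190 - p = p + 84 → 106 = 2p, so p = 53 and q = 137.
Δq = 137 − 186 = -49.

-49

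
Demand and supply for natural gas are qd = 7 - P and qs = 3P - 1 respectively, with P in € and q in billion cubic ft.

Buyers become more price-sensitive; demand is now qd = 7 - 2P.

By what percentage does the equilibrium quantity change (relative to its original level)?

Original equilibrium: 7 - P = 3P - 1 gives 8 = 4P, so P = 2 and q = 5.
With the change applied: demand qd = 7 - 2P, supply qs = 3P - 1.
Setting them equal: 7 - 2P = 3P - 1 → 8 = 5P, so P = 1.6 and q = 3.8.
%Δq = (3.8 − 5) / 5 × 100 = -24%.

-24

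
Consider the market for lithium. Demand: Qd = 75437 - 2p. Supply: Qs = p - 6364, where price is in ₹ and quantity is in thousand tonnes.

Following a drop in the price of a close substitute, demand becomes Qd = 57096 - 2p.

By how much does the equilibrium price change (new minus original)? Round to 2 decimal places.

Original equilibrium: 75437 - 2p = p - 6364 gives 81801 = 3p, so p = 27267 and Q = 20903.
After the shift, demand is Qd = 57096 - 2p and supply is Qs = p - 6364.
New equilibrium: 57096 - 2p = p - 6364 ⇒ 63460 = 3p ⇒ p = 63460/3 ≈ 21153.3333, Q = 44368/3 ≈ 14789.3333.
Δp = 21153.3333 − 27267 = -6113.67.

-6113.67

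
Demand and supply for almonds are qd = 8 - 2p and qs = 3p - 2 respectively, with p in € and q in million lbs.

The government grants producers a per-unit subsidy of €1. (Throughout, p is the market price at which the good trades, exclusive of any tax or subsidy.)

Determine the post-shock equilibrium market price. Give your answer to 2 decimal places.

Initially, 8 - 2p = 3p - 2, so 10 = 5p and p = 2, q = 4.
Since sellers receive the price plus the subsidy, the effective supply curve becomes qs = 3p + 1.
Equate the new curves: 8 - 2p = 3p + 1, giving 7 = 5p, p = 1.4, q = 5.2.

1.40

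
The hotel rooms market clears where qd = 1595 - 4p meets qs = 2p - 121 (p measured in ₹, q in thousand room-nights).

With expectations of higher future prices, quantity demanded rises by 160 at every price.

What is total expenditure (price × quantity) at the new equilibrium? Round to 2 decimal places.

157688.22

Before the shock: 1595 - 4p = 2p - 121 ⇒ 1716 = 6p ⇒ p = 286, q = 451.
The new curves are qd = 1755 - 4p (demand) and qs = 2p - 121 (supply).
Equate the new curves: 1755 - 4p = 2p - 121, giving 1876 = 6p, p = 938/3 ≈ 312.6667, q = 1513/3 ≈ 504.3333.
New expenditure = 312.6667 × 504.3333 = 157688.22.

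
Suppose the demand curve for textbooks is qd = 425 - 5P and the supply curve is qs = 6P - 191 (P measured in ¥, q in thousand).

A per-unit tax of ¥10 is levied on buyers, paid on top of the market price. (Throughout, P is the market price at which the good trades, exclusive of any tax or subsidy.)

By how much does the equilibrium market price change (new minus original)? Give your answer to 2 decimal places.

Solve the original market: 425 - 5P = 6P - 191, hence P = 56 and q = 145.
Since buyers pay the price plus the tax, the effective demand curve becomes qd = 375 - 5P.
Clearing the new market: 375 - 5P = 6P - 191, so P = 566/11 ≈ 51.4545 and q = 1295/11 ≈ 117.7273.
ΔP = 51.4545 − 56 = -4.55.

-4.55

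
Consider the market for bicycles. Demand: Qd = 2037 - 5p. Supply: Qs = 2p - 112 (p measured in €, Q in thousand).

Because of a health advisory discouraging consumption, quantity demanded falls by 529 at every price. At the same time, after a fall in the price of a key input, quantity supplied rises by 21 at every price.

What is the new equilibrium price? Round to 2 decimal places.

228.43

Solve the original market: 2037 - 5p = 2p - 112, hence p = 307 and Q = 502.
After the shift, demand is Qd = 1508 - 5p and supply is Qs = 2p - 91.
Clearing the new market: 1508 - 5p = 2p - 91, so p = 1599/7 ≈ 228.4286 and Q = 2561/7 ≈ 365.8571.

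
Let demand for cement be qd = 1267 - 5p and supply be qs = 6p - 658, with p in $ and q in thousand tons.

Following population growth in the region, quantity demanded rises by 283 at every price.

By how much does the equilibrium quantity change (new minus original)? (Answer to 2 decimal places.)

Initially, 1267 - 5p = 6p - 658, so 1925 = 11p and p = 175, q = 392.
After the shift, demand is qd = 1550 - 5p and supply is qs = 6p - 658.
Setting them equal: 1550 - 5p = 6p - 658 → 2208 = 11p, so p = 2208/11 ≈ 200.7273 and q = 6010/11 ≈ 546.3636.
Δq = 546.3636 − 392 = +154.36.

+154.36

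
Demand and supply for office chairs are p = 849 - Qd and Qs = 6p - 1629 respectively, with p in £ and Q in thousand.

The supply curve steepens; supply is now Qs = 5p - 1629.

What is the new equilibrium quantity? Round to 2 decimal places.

436.00

Solve the original market: 849 - p = 6p - 1629, hence p = 354 and Q = 495.
The shock moves the curves to Qd = 849 - p and Qs = 5p - 1629.
Clearing the new market: 849 - p = 5p - 1629, so p = 413 and Q = 436.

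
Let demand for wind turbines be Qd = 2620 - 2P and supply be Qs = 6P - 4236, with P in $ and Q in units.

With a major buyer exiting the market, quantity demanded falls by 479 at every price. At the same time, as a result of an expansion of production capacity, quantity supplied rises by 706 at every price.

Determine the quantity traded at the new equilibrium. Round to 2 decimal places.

Before the shock: 2620 - 2P = 6P - 4236 ⇒ 6856 = 8P ⇒ P = 857, Q = 906.
The shock moves the curves to Qd = 2141 - 2P and Qs = 6P - 3530.
Clearing the new market: 2141 - 2P = 6P - 3530, so P = 708.875 and Q = 723.25.

723.25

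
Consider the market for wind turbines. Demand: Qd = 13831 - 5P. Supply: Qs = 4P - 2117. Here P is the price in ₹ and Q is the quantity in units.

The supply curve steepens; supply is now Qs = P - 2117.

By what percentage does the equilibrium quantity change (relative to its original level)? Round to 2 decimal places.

-89.12

Solve the original market: 13831 - 5P = 4P - 2117, hence P = 1772 and Q = 4971.
After the shift, demand is Qd = 13831 - 5P and supply is Qs = P - 2117.
New equilibrium: 13831 - 5P = P - 2117 ⇒ 15948 = 6P ⇒ P = 2658, Q = 541.
%ΔQ = (541 − 4971) / 4971 × 100 = -89.12%.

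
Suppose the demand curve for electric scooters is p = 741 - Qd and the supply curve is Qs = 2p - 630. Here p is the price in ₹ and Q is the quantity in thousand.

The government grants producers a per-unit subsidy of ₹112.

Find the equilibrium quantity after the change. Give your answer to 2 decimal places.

Solve the original market: 741 - p = 2p - 630, hence p = 457 and Q = 284.
Since sellers receive the price plus the subsidy, the effective supply curve becomes Qs = 2p - 406.
New equilibrium: 741 - p = 2p - 406 ⇒ 1147 = 3p ⇒ p = 1147/3 ≈ 382.3333, Q = 1076/3 ≈ 358.6667.

358.67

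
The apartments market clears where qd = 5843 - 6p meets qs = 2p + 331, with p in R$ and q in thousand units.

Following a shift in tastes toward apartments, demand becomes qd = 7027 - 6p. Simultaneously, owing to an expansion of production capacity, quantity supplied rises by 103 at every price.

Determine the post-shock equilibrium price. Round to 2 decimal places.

824.13

Solve the original market: 5843 - 6p = 2p + 331, hence p = 689 and q = 1709.
The new curves are qd = 7027 - 6p (demand) and qs = 2p + 434 (supply).
Setting them equal: 7027 - 6p = 2p + 434 → 6593 = 8p, so p = 824.125 and q = 2082.25.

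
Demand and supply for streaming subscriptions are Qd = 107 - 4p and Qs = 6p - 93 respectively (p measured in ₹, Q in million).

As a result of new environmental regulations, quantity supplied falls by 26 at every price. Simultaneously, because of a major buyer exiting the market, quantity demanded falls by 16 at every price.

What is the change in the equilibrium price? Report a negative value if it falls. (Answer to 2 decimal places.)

+1.00

Solve the original market: 107 - 4p = 6p - 93, hence p = 20 and Q = 27.
The new curves are Qd = 91 - 4p (demand) and Qs = 6p - 119 (supply).
New equilibrium: 91 - 4p = 6p - 119 ⇒ 210 = 10p ⇒ p = 21, Q = 7.
Δp = 21 − 20 = +1.00.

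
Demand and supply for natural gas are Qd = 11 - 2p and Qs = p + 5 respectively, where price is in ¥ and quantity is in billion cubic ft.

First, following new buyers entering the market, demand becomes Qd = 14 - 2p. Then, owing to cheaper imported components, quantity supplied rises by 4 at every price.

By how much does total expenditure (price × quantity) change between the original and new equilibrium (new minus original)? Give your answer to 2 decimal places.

+3.78

Original equilibrium: 11 - 2p = p + 5 gives 6 = 3p, so p = 2 and Q = 7.
After the shift, demand is Qd = 14 - 2p and supply is Qs = p + 9.
Equate the new curves: 14 - 2p = p + 9, giving 5 = 3p, p = 5/3 ≈ 1.6667, Q = 32/3 ≈ 10.6667.
Expenditure moves from 2×7 = 14 to 1.6667×10.6667 = 17.7778; change = +3.78.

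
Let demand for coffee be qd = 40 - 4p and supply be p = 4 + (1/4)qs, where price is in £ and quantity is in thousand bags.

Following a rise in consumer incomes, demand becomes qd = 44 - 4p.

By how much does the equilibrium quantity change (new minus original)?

Original equilibrium: 40 - 4p = 4p - 16 gives 56 = 8p, so p = 7 and q = 12.
The shock moves the curves to qd = 44 - 4p and qs = 4p - 16.
Setting them equal: 44 - 4p = 4p - 16 → 60 = 8p, so p = 7.5 and q = 14.
Δq = 14 − 12 = +2.

+2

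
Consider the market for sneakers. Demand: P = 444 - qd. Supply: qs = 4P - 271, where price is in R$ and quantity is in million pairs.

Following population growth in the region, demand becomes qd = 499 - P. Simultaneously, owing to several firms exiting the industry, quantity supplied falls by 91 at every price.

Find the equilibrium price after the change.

Initially, 444 - P = 4P - 271, so 715 = 5P and P = 143, q = 301.
With the change applied: demand qd = 499 - P, supply qs = 4P - 362.
Equate the new curves: 499 - P = 4P - 362, giving 861 = 5P, P = 172.2, q = 326.8.

172.2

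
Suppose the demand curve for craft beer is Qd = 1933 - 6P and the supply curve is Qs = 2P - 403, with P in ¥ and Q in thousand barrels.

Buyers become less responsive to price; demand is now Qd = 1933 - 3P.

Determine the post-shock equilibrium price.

467.2

Before the shock: 1933 - 6P = 2P - 403 ⇒ 2336 = 8P ⇒ P = 292, Q = 181.
After the shift, demand is Qd = 1933 - 3P and supply is Qs = 2P - 403.
Equate the new curves: 1933 - 3P = 2P - 403, giving 2336 = 5P, P = 467.2, Q = 531.4.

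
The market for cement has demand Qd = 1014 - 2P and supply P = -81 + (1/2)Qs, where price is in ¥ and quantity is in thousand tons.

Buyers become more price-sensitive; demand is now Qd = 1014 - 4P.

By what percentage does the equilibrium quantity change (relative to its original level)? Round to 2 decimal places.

-24.15

Before the shock: 1014 - 2P = 2P + 162 ⇒ 852 = 4P ⇒ P = 213, Q = 588.
With the change applied: demand Qd = 1014 - 4P, supply Qs = 2P + 162.
New equilibrium: 1014 - 4P = 2P + 162 ⇒ 852 = 6P ⇒ P = 142, Q = 446.
%ΔQ = (446 − 588) / 588 × 100 = -24.15%.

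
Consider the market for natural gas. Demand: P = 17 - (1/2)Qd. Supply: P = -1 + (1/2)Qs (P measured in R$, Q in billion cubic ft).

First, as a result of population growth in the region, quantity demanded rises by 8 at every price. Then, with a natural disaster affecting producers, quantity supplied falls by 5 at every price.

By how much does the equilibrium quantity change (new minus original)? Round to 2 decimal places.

+1.50

Initially, 34 - 2P = 2P + 2, so 32 = 4P and P = 8, Q = 18.
The new curves are Qd = 42 - 2P (demand) and Qs = 2P - 3 (supply).
New equilibrium: 42 - 2P = 2P - 3 ⇒ 45 = 4P ⇒ P = 11.25, Q = 19.5.
ΔQ = 19.5 − 18 = +1.50.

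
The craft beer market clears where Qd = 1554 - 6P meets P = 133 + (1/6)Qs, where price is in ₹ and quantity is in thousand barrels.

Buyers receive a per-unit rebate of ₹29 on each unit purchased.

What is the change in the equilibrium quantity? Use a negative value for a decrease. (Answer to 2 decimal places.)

+87.00

Before the shock: 1554 - 6P = 6P - 798 ⇒ 2352 = 12P ⇒ P = 196, Q = 378.
Since buyers' out-of-pocket price is the market price minus the rebate, the effective demand curve becomes Qd = 1728 - 6P.
New equilibrium: 1728 - 6P = 6P - 798 ⇒ 2526 = 12P ⇒ P = 210.5, Q = 465.
ΔQ = 465 − 378 = +87.00.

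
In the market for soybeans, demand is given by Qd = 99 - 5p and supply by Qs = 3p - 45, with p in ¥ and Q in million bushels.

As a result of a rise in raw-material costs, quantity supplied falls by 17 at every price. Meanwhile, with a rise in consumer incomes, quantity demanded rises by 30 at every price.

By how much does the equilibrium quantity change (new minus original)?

Solve the original market: 99 - 5p = 3p - 45, hence p = 18 and Q = 9.
The new curves are Qd = 129 - 5p (demand) and Qs = 3p - 62 (supply).
Clearing the new market: 129 - 5p = 3p - 62, so p = 23.875 and Q = 9.625.
ΔQ = 9.625 − 9 = +0.625.

+0.625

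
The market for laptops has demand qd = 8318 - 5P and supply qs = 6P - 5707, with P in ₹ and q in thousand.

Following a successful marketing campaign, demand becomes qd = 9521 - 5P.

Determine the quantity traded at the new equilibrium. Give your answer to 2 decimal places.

Solve the original market: 8318 - 5P = 6P - 5707, hence P = 1275 and q = 1943.
The shock moves the curves to qd = 9521 - 5P and qs = 6P - 5707.
Setting them equal: 9521 - 5P = 6P - 5707 → 15228 = 11P, so P = 15228/11 ≈ 1384.3636 and q = 28591/11 ≈ 2599.1818.

2599.18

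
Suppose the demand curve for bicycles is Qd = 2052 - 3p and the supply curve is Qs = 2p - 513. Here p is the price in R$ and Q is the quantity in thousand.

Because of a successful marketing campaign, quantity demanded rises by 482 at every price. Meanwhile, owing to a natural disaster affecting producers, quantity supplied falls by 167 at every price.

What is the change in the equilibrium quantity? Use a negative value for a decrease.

Initially, 2052 - 3p = 2p - 513, so 2565 = 5p and p = 513, Q = 513.
After the shift, demand is Qd = 2534 - 3p and supply is Qs = 2p - 680.
New equilibrium: 2534 - 3p = 2p - 680 ⇒ 3214 = 5p ⇒ p = 642.8, Q = 605.6.
ΔQ = 605.6 − 513 = +92.6.

+92.6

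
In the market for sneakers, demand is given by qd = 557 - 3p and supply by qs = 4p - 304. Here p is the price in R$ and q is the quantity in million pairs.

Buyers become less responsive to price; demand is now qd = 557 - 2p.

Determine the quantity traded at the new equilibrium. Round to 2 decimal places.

270.00

Solve the original market: 557 - 3p = 4p - 304, hence p = 123 and q = 188.
After the shift, demand is qd = 557 - 2p and supply is qs = 4p - 304.
Setting them equal: 557 - 2p = 4p - 304 → 861 = 6p, so p = 143.5 and q = 270.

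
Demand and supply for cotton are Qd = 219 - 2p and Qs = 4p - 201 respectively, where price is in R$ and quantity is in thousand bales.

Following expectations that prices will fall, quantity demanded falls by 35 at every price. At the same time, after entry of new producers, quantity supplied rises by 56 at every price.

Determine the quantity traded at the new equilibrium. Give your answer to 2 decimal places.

Solve the original market: 219 - 2p = 4p - 201, hence p = 70 and Q = 79.
With the change applied: demand Qd = 184 - 2p, supply Qs = 4p - 145.
Clearing the new market: 184 - 2p = 4p - 145, so p = 329/6 ≈ 54.8333 and Q = 223/3 ≈ 74.3333.

74.33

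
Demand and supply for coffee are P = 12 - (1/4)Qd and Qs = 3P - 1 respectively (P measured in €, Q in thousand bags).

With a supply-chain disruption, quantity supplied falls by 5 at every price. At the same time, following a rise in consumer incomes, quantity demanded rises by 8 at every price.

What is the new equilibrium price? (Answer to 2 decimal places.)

8.86

Original equilibrium: 48 - 4P = 3P - 1 gives 49 = 7P, so P = 7 and Q = 20.
With the change applied: demand Qd = 56 - 4P, supply Qs = 3P - 6.
Clearing the new market: 56 - 4P = 3P - 6, so P = 62/7 ≈ 8.8571 and Q = 144/7 ≈ 20.5714.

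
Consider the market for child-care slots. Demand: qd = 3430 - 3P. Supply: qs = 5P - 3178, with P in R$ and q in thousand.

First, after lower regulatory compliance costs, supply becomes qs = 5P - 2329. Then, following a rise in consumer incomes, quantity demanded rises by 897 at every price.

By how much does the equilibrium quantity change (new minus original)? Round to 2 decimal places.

Before the shock: 3430 - 3P = 5P - 3178 ⇒ 6608 = 8P ⇒ P = 826, q = 952.
After the shift, demand is qd = 4327 - 3P and supply is qs = 5P - 2329.
Equate the new curves: 4327 - 3P = 5P - 2329, giving 6656 = 8P, P = 832, q = 1831.
Δq = 1831 − 952 = +879.00.

+879.00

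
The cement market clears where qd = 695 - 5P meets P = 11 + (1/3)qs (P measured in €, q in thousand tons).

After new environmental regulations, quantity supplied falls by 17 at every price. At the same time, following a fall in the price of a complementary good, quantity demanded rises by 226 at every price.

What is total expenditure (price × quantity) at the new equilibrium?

Original equilibrium: 695 - 5P = 3P - 33 gives 728 = 8P, so P = 91 and q = 240.
The shock moves the curves to qd = 921 - 5P and qs = 3P - 50.
Setting them equal: 921 - 5P = 3P - 50 → 971 = 8P, so P = 121.375 and q = 314.125.
New expenditure = 121.375 × 314.125 = 38126.921875.

38126.921875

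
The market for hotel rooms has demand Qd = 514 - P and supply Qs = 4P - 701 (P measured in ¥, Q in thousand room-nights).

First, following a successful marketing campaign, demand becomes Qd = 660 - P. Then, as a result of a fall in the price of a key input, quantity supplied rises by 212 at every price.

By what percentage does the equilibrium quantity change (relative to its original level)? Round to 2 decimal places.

Before the shock: 514 - P = 4P - 701 ⇒ 1215 = 5P ⇒ P = 243, Q = 271.
The shock moves the curves to Qd = 660 - P and Qs = 4P - 489.
New equilibrium: 660 - P = 4P - 489 ⇒ 1149 = 5P ⇒ P = 229.8, Q = 430.2.
%ΔQ = (430.2 − 271) / 271 × 100 = +58.75%.

+58.75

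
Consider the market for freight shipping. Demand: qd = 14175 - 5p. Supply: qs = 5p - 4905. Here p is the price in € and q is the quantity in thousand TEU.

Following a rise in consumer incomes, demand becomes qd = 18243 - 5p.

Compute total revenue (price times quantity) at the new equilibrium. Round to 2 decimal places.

15437401.20

Before the shock: 14175 - 5p = 5p - 4905 ⇒ 19080 = 10p ⇒ p = 1908, q = 4635.
With the change applied: demand qd = 18243 - 5p, supply qs = 5p - 4905.
Equate the new curves: 18243 - 5p = 5p - 4905, giving 23148 = 10p, p = 2314.8, q = 6669.
New expenditure = 2314.8 × 6669 = 15437401.20.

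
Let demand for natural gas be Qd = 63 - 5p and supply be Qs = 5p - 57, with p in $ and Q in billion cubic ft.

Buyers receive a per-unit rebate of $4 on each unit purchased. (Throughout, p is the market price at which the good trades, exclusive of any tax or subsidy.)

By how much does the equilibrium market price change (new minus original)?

+2

Initially, 63 - 5p = 5p - 57, so 120 = 10p and p = 12, Q = 3.
Since buyers' out-of-pocket price is the market price minus the rebate, the effective demand curve becomes Qd = 83 - 5p.
Clearing the new market: 83 - 5p = 5p - 57, so p = 14 and Q = 13.
Δp = 14 − 12 = +2.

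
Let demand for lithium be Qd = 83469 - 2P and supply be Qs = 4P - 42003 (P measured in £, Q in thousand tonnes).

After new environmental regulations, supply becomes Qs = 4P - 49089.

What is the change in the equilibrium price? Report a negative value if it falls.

Initially, 83469 - 2P = 4P - 42003, so 125472 = 6P and P = 20912, Q = 41645.
After the shift, demand is Qd = 83469 - 2P and supply is Qs = 4P - 49089.
Equate the new curves: 83469 - 2P = 4P - 49089, giving 132558 = 6P, P = 22093, Q = 39283.
ΔP = 22093 − 20912 = +1181.

+1181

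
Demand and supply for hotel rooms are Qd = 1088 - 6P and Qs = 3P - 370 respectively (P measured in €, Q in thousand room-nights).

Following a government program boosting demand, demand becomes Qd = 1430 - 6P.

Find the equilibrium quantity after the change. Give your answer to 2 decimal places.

Original equilibrium: 1088 - 6P = 3P - 370 gives 1458 = 9P, so P = 162 and Q = 116.
The new curves are Qd = 1430 - 6P (demand) and Qs = 3P - 370 (supply).
Setting them equal: 1430 - 6P = 3P - 370 → 1800 = 9P, so P = 200 and Q = 230.

230.00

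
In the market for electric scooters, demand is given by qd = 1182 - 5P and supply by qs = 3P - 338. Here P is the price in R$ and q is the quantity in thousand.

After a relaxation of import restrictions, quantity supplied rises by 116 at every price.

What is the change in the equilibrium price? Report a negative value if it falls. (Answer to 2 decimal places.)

Original equilibrium: 1182 - 5P = 3P - 338 gives 1520 = 8P, so P = 190 and q = 232.
The new curves are qd = 1182 - 5P (demand) and qs = 3P - 222 (supply).
New equilibrium: 1182 - 5P = 3P - 222 ⇒ 1404 = 8P ⇒ P = 175.5, q = 304.5.
ΔP = 175.5 − 190 = -14.50.

-14.50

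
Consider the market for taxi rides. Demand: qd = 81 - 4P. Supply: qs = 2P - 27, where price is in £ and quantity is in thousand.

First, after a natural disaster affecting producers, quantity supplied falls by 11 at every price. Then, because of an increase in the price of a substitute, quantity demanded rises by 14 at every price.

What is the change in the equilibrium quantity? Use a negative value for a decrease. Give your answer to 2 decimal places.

-2.67

Original equilibrium: 81 - 4P = 2P - 27 gives 108 = 6P, so P = 18 and q = 9.
After the shift, demand is qd = 95 - 4P and supply is qs = 2P - 38.
Setting them equal: 95 - 4P = 2P - 38 → 133 = 6P, so P = 133/6 ≈ 22.1667 and q = 19/3 ≈ 6.3333.
Δq = 6.3333 − 9 = -2.67.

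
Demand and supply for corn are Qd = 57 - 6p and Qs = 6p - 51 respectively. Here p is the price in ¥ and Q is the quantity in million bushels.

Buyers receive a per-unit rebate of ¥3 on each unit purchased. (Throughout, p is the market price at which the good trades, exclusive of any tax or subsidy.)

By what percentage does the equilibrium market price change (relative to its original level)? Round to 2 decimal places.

Solve the original market: 57 - 6p = 6p - 51, hence p = 9 and Q = 3.
Since buyers' out-of-pocket price is the market price minus the rebate, the effective demand curve becomes Qd = 75 - 6p.
Setting them equal: 75 - 6p = 6p - 51 → 126 = 12p, so p = 10.5 and Q = 12.
%Δp = (10.5 − 9) / 9 × 100 = +16.67%.

+16.67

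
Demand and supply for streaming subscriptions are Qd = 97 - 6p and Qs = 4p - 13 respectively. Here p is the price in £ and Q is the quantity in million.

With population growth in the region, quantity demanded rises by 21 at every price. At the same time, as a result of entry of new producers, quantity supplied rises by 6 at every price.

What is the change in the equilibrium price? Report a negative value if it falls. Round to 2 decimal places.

+1.50

Initially, 97 - 6p = 4p - 13, so 110 = 10p and p = 11, Q = 31.
The shock moves the curves to Qd = 118 - 6p and Qs = 4p - 7.
Equate the new curves: 118 - 6p = 4p - 7, giving 125 = 10p, p = 12.5, Q = 43.
Δp = 12.5 − 11 = +1.50.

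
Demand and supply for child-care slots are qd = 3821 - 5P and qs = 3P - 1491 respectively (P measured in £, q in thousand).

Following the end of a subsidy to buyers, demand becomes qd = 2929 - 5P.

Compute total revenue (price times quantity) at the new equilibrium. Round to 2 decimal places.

91991.25

Original equilibrium: 3821 - 5P = 3P - 1491 gives 5312 = 8P, so P = 664 and q = 501.
With the change applied: demand qd = 2929 - 5P, supply qs = 3P - 1491.
Setting them equal: 2929 - 5P = 3P - 1491 → 4420 = 8P, so P = 552.5 and q = 166.5.
New expenditure = 552.5 × 166.5 = 91991.25.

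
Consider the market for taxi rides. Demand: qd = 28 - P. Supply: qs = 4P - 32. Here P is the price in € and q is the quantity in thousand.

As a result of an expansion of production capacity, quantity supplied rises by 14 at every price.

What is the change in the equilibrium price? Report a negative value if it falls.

Initially, 28 - P = 4P - 32, so 60 = 5P and P = 12, q = 16.
After the shift, demand is qd = 28 - P and supply is qs = 4P - 18.
Equate the new curves: 28 - P = 4P - 18, giving 46 = 5P, P = 9.2, q = 18.8.
ΔP = 9.2 − 12 = -2.8.

-2.8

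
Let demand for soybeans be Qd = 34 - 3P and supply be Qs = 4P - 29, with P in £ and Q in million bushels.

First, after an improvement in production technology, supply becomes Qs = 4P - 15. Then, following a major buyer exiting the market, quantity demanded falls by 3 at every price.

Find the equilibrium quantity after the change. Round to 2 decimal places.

Initially, 34 - 3P = 4P - 29, so 63 = 7P and P = 9, Q = 7.
After the shift, demand is Qd = 31 - 3P and supply is Qs = 4P - 15.
New equilibrium: 31 - 3P = 4P - 15 ⇒ 46 = 7P ⇒ P = 46/7 ≈ 6.5714, Q = 79/7 ≈ 11.2857.

11.29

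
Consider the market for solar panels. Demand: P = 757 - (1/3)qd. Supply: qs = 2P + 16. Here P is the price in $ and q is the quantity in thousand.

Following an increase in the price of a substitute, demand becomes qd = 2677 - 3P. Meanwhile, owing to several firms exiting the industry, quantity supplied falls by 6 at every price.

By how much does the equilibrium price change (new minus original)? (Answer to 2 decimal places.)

+82.40

Before the shock: 2271 - 3P = 2P + 16 ⇒ 2255 = 5P ⇒ P = 451, q = 918.
The new curves are qd = 2677 - 3P (demand) and qs = 2P + 10 (supply).
New equilibrium: 2677 - 3P = 2P + 10 ⇒ 2667 = 5P ⇒ P = 533.4, q = 1076.8.
ΔP = 533.4 − 451 = +82.40.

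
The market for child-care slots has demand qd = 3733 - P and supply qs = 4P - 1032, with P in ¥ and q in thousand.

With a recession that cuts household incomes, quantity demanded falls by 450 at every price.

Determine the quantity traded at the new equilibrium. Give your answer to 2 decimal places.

2420.00

Solve the original market: 3733 - P = 4P - 1032, hence P = 953 and q = 2780.
The shock moves the curves to qd = 3283 - P and qs = 4P - 1032.
Setting them equal: 3283 - P = 4P - 1032 → 4315 = 5P, so P = 863 and q = 2420.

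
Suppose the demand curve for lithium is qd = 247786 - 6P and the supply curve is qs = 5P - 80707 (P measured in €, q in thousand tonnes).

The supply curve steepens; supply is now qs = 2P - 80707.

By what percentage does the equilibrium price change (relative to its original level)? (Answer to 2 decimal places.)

+37.50

Original equilibrium: 247786 - 6P = 5P - 80707 gives 328493 = 11P, so P = 29863 and q = 68608.
The new curves are qd = 247786 - 6P (demand) and qs = 2P - 80707 (supply).
Equate the new curves: 247786 - 6P = 2P - 80707, giving 328493 = 8P, P = 41061.625, q = 1416.25.
%ΔP = (41061.625 − 29863) / 29863 × 100 = +37.50%.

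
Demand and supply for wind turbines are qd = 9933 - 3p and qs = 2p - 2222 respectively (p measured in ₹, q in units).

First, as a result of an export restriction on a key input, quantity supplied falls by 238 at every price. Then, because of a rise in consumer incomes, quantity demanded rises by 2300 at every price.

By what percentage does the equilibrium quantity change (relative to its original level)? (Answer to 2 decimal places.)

+29.44

Original equilibrium: 9933 - 3p = 2p - 2222 gives 12155 = 5p, so p = 2431 and q = 2640.
The shock moves the curves to qd = 12233 - 3p and qs = 2p - 2460.
Equate the new curves: 12233 - 3p = 2p - 2460, giving 14693 = 5p, p = 2938.6, q = 3417.2.
%Δq = (3417.2 − 2640) / 2640 × 100 = +29.44%.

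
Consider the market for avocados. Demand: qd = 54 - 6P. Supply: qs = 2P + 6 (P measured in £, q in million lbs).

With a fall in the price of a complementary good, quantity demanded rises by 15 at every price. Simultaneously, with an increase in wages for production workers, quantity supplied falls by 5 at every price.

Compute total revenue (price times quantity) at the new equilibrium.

153

Original equilibrium: 54 - 6P = 2P + 6 gives 48 = 8P, so P = 6 and q = 18.
With the change applied: demand qd = 69 - 6P, supply qs = 2P + 1.
New equilibrium: 69 - 6P = 2P + 1 ⇒ 68 = 8P ⇒ P = 8.5, q = 18.
New expenditure = 8.5 × 18 = 153.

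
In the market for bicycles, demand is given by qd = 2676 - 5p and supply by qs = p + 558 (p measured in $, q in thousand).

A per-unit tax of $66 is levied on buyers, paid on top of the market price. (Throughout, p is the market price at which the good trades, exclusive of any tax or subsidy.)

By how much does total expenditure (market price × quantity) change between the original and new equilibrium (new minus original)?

-66495

Initially, 2676 - 5p = p + 558, so 2118 = 6p and p = 353, q = 911.
Since buyers pay the price plus the tax, the effective demand curve becomes qd = 2346 - 5p.
Setting them equal: 2346 - 5p = p + 558 → 1788 = 6p, so p = 298 and q = 856.
Expenditure moves from 353×911 = 321583 to 298×856 = 255088; change = -66495.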